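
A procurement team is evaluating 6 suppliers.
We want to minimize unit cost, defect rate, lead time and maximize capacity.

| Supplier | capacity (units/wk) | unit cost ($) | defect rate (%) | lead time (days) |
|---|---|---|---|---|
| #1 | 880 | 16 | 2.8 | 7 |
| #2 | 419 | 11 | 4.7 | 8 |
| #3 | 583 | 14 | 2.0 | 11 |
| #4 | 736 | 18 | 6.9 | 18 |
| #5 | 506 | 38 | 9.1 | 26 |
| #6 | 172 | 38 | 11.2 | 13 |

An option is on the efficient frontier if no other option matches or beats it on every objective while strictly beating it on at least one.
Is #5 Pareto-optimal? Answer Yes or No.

#1 vs #5: capacity 880≥506, unit cost 16≤38, defect rate 2.8≤9.1, lead time 7≤26 — #1 is at least as good on every objective and strictly better on at least one, so #1 dominates #5.

No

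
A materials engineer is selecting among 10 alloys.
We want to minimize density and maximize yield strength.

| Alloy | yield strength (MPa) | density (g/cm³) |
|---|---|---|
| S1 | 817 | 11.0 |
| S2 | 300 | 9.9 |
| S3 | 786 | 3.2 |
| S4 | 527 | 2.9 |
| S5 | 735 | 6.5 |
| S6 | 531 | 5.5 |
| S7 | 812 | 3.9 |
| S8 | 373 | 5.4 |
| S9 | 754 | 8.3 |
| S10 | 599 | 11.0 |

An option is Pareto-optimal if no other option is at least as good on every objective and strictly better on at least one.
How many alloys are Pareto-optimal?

S1: not dominated (best yield strength).
S2: dominated by S3 (yield strength 786≥300, density 3.2≤9.9).
S3: not dominated.
S4: not dominated (best density).
S5: dominated by S3 (yield strength 786≥735, density 3.2≤6.5).
S6: dominated by S3 (yield strength 786≥531, density 3.2≤5.5).
S7: not dominated.
S8: dominated by S3 (yield strength 786≥373, density 3.2≤5.4).
S9: dominated by S3 (yield strength 786≥754, density 3.2≤8.3).
S10: dominated by S1 (yield strength 817≥599, density 11.0≤11.0).
Pareto-optimal: S1, S3, S4, S7 → 4.

4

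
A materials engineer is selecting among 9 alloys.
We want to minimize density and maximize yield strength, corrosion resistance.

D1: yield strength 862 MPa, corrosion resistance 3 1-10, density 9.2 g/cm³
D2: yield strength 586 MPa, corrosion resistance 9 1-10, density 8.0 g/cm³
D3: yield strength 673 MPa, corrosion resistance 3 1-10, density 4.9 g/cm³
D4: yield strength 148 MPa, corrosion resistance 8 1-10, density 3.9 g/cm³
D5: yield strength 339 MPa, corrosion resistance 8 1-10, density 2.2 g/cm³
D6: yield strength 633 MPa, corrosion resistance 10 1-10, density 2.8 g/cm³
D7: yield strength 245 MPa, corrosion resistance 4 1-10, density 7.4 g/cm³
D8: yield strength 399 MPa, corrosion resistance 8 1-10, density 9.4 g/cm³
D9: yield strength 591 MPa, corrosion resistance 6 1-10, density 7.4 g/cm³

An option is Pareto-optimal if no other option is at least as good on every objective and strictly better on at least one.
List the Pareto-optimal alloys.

D1, D3, D5, D6

D1: not dominated (best yield strength).
D2: dominated by D6 (yield strength 633≥586, corrosion resistance 10≥9, density 2.8≤8.0).
D3: not dominated.
D4: dominated by D5 (yield strength 339≥148, corrosion resistance 8≥8, density 2.2≤3.9).
D5: not dominated (best density).
D6: not dominated (best corrosion resistance).
D7: dominated by D5 (yield strength 339≥245, corrosion resistance 8≥4, density 2.2≤7.4).
D8: dominated by D2 (yield strength 586≥399, corrosion resistance 9≥8, density 8.0≤9.4).
D9: dominated by D6 (yield strength 633≥591, corrosion resistance 10≥6, density 2.8≤7.4).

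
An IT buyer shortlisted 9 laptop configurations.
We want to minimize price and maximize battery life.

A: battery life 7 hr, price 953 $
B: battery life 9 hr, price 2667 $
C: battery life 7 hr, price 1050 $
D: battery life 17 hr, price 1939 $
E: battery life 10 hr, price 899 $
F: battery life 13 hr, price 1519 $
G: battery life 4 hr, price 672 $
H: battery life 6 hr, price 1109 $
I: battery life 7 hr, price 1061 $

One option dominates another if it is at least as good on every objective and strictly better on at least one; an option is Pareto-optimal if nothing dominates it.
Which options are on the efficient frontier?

D, E, F, G

A: dominated by E (battery life 10≥7, price 899≤953).
B: dominated by D (battery life 17≥9, price 1939≤2667).
C: dominated by A (battery life 7≥7, price 953≤1050).
D: not dominated (best battery life).
E: not dominated.
F: not dominated.
G: not dominated (best price).
H: dominated by A (battery life 7≥6, price 953≤1109).
I: dominated by A (battery life 7≥7, price 953≤1061).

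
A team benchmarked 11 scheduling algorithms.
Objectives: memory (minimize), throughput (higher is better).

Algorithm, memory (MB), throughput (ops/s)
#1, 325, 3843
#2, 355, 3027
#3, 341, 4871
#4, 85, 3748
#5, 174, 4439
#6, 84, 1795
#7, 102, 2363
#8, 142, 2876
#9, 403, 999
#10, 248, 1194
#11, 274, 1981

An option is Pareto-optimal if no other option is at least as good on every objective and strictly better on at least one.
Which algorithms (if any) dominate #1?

#5

#5: memory 174≤325, throughput 4439≥3843 — dominates #1.
Others (#2, #3, #4, #6, #7, #8, #9, #10, #11) are each worse than #1 on at least one objective.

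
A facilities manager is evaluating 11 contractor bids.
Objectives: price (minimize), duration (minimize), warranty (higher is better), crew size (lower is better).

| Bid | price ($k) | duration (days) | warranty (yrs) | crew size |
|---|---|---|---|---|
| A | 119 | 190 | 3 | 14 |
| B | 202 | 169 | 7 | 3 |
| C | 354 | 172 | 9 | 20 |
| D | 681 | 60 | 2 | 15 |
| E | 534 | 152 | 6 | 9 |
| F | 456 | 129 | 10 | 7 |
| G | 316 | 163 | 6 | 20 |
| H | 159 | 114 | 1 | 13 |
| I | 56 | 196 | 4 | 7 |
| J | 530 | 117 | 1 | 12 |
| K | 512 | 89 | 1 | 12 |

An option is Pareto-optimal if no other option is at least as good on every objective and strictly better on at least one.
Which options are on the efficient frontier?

A, B, C, D, F, G, H, I, K

A: not dominated.
B: not dominated (best crew size).
C: not dominated.
D: not dominated (best duration).
E: dominated by F (price 456≤534, duration 129≤152, warranty 10≥6, crew size 7≤9).
F: not dominated (best warranty).
G: not dominated.
H: not dominated.
I: not dominated (best price).
J: dominated by K (price 512≤530, duration 89≤117, warranty 1≥1, crew size 12≤12).
K: not dominated.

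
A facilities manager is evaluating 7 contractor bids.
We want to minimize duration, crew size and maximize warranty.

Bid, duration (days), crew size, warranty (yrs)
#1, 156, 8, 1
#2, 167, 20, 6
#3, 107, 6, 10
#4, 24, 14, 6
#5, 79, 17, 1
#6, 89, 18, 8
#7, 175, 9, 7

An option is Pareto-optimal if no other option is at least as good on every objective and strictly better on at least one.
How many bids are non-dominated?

#1: dominated by #3 (duration 107≤156, crew size 6≤8, warranty 10≥1).
#2: dominated by #3 (duration 107≤167, crew size 6≤20, warranty 10≥6).
#3: not dominated (best crew size).
#4: not dominated (best duration).
#5: dominated by #4 (duration 24≤79, crew size 14≤17, warranty 6≥1).
#6: not dominated.
#7: dominated by #3 (duration 107≤175, crew size 6≤9, warranty 10≥7).
Pareto-optimal: #3, #4, #6 → 3.

3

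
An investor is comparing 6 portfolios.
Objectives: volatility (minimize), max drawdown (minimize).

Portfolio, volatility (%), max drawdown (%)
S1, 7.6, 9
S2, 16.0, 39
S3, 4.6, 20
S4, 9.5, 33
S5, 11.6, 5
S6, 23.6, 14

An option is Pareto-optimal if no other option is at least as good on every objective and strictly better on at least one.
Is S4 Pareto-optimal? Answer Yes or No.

S1 vs S4: volatility 7.6≤9.5, max drawdown 9≤33 — S1 is at least as good on every objective and strictly better on at least one, so S1 dominates S4.

No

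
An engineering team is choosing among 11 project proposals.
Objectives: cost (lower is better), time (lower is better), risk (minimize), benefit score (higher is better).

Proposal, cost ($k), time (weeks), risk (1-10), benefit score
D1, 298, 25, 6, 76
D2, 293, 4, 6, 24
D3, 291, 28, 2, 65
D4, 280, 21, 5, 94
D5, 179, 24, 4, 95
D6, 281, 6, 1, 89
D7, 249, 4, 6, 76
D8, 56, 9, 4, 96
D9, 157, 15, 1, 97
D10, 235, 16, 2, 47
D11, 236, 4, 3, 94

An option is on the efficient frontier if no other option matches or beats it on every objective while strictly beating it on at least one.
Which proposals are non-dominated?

D1: dominated by D4 (cost 280≤298, time 21≤25, risk 5≤6, benefit score 94≥76).
D2: dominated by D7 (cost 249≤293, time 4≤4, risk 6≤6, benefit score 76≥24).
D3: dominated by D6 (cost 281≤291, time 6≤28, risk 1≤2, benefit score 89≥65).
D4: dominated by D8 (cost 56≤280, time 9≤21, risk 4≤5, benefit score 96≥94).
D5: dominated by D8 (cost 56≤179, time 9≤24, risk 4≤4, benefit score 96≥95).
D6: not dominated.
D7: dominated by D11 (cost 236≤249, time 4≤4, risk 3≤6, benefit score 94≥76).
D8: not dominated (best cost).
D9: not dominated (best benefit score).
D10: dominated by D9 (cost 157≤235, time 15≤16, risk 1≤2, benefit score 97≥47).
D11: not dominated.

D6, D8, D9, D11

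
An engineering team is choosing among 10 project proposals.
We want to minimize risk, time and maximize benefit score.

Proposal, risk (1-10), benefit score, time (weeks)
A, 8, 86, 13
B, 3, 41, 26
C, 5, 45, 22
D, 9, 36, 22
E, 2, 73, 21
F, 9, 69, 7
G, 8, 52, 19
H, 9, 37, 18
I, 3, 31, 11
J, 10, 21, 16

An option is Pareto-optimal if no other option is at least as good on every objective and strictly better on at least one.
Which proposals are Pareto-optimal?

A, E, F, I

A: not dominated (best benefit score).
B: dominated by E (risk 2≤3, benefit score 73≥41, time 21≤26).
C: dominated by E (risk 2≤5, benefit score 73≥45, time 21≤22).
D: dominated by A (risk 8≤9, benefit score 86≥36, time 13≤22).
E: not dominated (best risk).
F: not dominated (best time).
G: dominated by A (risk 8≤8, benefit score 86≥52, time 13≤19).
H: dominated by A (risk 8≤9, benefit score 86≥37, time 13≤18).
I: not dominated.
J: dominated by A (risk 8≤10, benefit score 86≥21, time 13≤16).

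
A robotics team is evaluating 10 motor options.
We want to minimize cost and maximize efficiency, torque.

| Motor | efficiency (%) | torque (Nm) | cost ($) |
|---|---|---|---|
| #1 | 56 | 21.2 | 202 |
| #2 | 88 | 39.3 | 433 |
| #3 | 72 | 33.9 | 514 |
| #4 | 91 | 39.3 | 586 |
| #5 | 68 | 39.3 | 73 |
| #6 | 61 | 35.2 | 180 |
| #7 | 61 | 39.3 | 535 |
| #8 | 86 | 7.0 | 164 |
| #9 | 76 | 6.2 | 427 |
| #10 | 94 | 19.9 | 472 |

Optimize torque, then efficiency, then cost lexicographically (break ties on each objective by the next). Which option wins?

#4

First maximize torque: best is 39.3, kept {#2, #4, #5, #7}.
Then maximize efficiency: best is 91, kept {#4}.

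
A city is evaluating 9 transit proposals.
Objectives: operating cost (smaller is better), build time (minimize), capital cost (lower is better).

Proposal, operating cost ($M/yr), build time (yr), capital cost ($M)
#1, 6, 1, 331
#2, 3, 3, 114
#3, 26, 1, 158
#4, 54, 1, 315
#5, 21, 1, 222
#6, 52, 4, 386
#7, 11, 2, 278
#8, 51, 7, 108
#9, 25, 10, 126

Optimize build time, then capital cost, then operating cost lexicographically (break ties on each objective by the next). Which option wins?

#3

First minimize build time: best is 1, kept {#1, #3, #4, #5}.
Then minimize capital cost: best is 158, kept {#3}.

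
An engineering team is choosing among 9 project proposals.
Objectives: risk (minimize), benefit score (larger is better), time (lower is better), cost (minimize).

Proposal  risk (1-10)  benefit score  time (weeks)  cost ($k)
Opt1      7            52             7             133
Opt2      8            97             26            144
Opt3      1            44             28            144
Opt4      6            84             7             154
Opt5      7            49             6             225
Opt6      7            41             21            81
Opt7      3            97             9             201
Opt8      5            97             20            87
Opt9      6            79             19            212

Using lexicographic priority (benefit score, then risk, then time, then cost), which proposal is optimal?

Opt7

First maximize benefit score: best is 97, kept {Opt2, Opt7, Opt8}.
Then minimize risk: best is 3, kept {Opt7}.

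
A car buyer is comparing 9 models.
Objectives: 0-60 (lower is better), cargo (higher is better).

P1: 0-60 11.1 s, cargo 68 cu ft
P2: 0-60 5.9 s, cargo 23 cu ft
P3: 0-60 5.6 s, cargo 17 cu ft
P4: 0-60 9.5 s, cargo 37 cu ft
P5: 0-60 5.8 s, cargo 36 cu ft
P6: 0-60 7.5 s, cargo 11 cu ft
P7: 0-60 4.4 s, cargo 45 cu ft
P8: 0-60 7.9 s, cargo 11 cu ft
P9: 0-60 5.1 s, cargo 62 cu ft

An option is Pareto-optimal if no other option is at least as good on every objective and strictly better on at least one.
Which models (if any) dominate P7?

P1: worse on 0-60 (11.1 vs 4.4).
P2: worse on 0-60 (5.9 vs 4.4).
P3: worse on 0-60 (5.6 vs 4.4).
P4: worse on 0-60 (9.5 vs 4.4).
P5: worse on 0-60 (5.8 vs 4.4).
P6: worse on 0-60 (7.5 vs 4.4).
P8: worse on 0-60 (7.9 vs 4.4).
P9: worse on 0-60 (5.1 vs 4.4).
No option dominates P7.

none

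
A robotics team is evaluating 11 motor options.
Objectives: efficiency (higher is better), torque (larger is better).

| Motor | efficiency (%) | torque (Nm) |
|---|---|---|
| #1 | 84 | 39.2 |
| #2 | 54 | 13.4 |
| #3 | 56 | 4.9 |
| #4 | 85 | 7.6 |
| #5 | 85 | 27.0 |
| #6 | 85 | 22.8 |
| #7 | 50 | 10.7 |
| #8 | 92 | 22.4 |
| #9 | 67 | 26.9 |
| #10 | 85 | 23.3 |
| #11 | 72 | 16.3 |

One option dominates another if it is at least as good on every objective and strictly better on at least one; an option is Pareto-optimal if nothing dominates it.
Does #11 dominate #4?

No

#11 vs #4: #11 is worse on efficiency (72 vs 85), so it does not dominate #4.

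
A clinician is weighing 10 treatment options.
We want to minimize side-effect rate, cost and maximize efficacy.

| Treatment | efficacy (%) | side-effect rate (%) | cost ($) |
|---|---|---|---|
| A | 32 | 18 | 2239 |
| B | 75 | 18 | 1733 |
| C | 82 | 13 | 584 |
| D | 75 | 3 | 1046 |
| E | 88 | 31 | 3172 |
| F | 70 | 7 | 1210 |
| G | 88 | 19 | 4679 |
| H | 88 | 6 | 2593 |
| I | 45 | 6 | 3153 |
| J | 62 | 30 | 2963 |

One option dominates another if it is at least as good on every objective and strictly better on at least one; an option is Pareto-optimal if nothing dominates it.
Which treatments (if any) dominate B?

C, D

C: efficacy 82≥75, side-effect rate 13≤18, cost 584≤1733 — dominates B.
D: efficacy 75≥75, side-effect rate 3≤18, cost 1046≤1733 — dominates B.
Others (A, E, F, G, H, I, J) are each worse than B on at least one objective.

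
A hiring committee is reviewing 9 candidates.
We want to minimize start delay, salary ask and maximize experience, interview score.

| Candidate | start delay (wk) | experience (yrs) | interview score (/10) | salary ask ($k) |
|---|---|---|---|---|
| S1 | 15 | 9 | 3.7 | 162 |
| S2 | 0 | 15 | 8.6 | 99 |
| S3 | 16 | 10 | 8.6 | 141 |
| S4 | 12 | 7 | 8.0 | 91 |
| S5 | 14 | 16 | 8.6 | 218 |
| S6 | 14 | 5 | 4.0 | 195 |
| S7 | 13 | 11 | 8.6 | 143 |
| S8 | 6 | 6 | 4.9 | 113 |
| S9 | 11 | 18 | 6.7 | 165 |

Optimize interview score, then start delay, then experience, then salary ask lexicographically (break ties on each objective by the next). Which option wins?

First maximize interview score: best is 8.6, kept {S2, S3, S5, S7}.
Then minimize start delay: best is 0, kept {S2}.

S2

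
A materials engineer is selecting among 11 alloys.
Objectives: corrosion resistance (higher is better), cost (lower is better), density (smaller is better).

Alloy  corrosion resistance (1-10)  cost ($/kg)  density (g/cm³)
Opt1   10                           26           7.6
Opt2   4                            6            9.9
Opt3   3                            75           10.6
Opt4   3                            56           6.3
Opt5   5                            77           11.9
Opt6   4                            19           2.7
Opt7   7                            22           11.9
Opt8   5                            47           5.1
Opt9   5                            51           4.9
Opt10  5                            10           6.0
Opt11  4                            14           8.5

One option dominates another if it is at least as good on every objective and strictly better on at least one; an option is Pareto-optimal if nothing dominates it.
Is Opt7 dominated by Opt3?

No

Opt3 vs Opt7: Opt3 is worse on corrosion resistance (3 vs 7), so it does not dominate Opt7.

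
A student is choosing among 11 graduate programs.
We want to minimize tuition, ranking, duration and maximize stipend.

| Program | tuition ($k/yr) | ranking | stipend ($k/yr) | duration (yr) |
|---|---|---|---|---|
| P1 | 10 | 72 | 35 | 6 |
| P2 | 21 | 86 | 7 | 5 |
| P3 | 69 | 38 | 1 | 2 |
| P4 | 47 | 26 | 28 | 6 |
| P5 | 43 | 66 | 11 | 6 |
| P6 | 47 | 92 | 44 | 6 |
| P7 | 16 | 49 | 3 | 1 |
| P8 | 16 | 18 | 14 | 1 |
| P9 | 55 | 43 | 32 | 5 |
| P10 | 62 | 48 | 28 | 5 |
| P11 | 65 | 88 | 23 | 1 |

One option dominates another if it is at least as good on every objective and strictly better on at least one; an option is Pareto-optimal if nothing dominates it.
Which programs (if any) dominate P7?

P8

P8: tuition 16≤16, ranking 18≤49, stipend 14≥3, duration 1≤1 — dominates P7.
Others (P1, P2, P3, P4, P5, P6, P9, P10, P11) are each worse than P7 on at least one objective.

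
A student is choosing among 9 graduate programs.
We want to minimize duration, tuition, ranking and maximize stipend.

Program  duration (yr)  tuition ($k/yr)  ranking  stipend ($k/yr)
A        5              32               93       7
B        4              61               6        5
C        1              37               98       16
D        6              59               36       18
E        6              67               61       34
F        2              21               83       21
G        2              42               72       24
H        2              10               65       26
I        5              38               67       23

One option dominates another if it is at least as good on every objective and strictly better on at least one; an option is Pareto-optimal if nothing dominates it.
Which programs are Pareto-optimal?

B, C, D, E, H

A: dominated by F (duration 2≤5, tuition 21≤32, ranking 83≤93, stipend 21≥7).
B: not dominated (best ranking).
C: not dominated (best duration).
D: not dominated.
E: not dominated (best stipend).
F: dominated by H (duration 2≤2, tuition 10≤21, ranking 65≤83, stipend 26≥21).
G: dominated by H (duration 2≤2, tuition 10≤42, ranking 65≤72, stipend 26≥24).
H: not dominated (best tuition).
I: dominated by H (duration 2≤5, tuition 10≤38, ranking 65≤67, stipend 26≥23).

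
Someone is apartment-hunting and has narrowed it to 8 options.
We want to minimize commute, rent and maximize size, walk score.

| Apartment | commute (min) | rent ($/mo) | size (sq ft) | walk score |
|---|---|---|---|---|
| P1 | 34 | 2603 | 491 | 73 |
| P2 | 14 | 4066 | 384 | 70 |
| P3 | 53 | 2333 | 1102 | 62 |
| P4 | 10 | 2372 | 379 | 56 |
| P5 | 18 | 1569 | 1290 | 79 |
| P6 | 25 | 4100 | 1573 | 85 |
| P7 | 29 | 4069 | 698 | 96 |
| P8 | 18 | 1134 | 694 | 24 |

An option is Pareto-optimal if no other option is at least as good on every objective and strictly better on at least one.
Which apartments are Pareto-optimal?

P1: dominated by P5 (commute 18≤34, rent 1569≤2603, size 1290≥491, walk score 79≥73).
P2: not dominated.
P3: dominated by P5 (commute 18≤53, rent 1569≤2333, size 1290≥1102, walk score 79≥62).
P4: not dominated (best commute).
P5: not dominated.
P6: not dominated (best size).
P7: not dominated (best walk score).
P8: not dominated (best rent).

P2, P4, P5, P6, P7, P8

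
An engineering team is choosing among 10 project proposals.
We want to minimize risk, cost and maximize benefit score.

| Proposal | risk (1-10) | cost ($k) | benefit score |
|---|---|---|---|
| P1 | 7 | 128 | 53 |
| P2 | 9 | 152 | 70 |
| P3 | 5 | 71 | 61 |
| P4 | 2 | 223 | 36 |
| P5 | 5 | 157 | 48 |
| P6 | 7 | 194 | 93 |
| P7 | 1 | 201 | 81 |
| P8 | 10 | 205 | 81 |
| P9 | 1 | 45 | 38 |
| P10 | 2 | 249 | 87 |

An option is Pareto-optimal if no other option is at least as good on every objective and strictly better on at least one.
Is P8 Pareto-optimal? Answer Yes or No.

No

P6 vs P8: risk 7≤10, cost 194≤205, benefit score 93≥81 — P6 is at least as good on every objective and strictly better on at least one, so P6 dominates P8.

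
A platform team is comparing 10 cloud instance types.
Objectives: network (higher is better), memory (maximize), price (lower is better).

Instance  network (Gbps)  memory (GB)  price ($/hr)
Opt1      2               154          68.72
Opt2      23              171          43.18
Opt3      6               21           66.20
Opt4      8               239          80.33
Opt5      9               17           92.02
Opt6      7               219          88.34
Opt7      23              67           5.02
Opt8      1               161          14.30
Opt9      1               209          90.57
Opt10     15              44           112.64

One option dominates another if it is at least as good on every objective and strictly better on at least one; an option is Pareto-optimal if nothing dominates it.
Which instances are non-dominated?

Opt1: dominated by Opt2 (network 23≥2, memory 171≥154, price 43.18≤68.72).
Opt2: not dominated.
Opt3: dominated by Opt2 (network 23≥6, memory 171≥21, price 43.18≤66.20).
Opt4: not dominated (best memory).
Opt5: dominated by Opt2 (network 23≥9, memory 171≥17, price 43.18≤92.02).
Opt6: dominated by Opt4 (network 8≥7, memory 239≥219, price 80.33≤88.34).
Opt7: not dominated (best price).
Opt8: not dominated.
Opt9: dominated by Opt4 (network 8≥1, memory 239≥209, price 80.33≤90.57).
Opt10: dominated by Opt2 (network 23≥15, memory 171≥44, price 43.18≤112.64).

Opt2, Opt4, Opt7, Opt8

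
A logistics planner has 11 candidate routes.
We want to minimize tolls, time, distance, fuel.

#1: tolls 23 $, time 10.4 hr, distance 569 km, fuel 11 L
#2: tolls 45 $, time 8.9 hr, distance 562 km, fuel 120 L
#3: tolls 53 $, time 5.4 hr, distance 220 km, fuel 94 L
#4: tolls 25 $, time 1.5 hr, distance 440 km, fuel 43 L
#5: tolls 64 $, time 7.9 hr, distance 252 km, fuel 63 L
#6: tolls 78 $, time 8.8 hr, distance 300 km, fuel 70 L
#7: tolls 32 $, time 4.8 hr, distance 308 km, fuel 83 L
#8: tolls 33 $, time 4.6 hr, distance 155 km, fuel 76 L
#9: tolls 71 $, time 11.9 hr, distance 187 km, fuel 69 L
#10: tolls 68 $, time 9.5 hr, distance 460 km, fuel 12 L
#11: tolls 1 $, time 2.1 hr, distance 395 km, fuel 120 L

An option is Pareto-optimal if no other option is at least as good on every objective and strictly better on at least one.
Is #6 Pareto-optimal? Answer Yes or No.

No

#5 vs #6: tolls 64≤78, time 7.9≤8.8, distance 252≤300, fuel 63≤70 — #5 is at least as good on every objective and strictly better on at least one, so #5 dominates #6.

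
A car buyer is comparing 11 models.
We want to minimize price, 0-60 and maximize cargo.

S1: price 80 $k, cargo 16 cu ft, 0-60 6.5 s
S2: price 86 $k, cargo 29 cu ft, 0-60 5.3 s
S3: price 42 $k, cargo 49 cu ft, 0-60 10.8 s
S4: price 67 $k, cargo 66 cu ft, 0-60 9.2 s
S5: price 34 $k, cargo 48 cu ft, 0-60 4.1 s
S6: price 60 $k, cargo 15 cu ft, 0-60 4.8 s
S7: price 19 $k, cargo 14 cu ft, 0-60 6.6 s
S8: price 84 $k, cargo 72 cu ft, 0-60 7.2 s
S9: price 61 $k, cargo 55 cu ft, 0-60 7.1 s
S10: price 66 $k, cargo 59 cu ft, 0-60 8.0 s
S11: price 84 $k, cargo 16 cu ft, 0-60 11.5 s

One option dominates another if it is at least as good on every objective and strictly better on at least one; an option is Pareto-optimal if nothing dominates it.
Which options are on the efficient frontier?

S1: dominated by S5 (price 34≤80, cargo 48≥16, 0-60 4.1≤6.5).
S2: dominated by S5 (price 34≤86, cargo 48≥29, 0-60 4.1≤5.3).
S3: not dominated.
S4: not dominated.
S5: not dominated (best 0-60).
S6: dominated by S5 (price 34≤60, cargo 48≥15, 0-60 4.1≤4.8).
S7: not dominated (best price).
S8: not dominated (best cargo).
S9: not dominated.
S10: not dominated.
S11: dominated by S1 (price 80≤84, cargo 16≥16, 0-60 6.5≤11.5).

S3, S4, S5, S7, S8, S9, S10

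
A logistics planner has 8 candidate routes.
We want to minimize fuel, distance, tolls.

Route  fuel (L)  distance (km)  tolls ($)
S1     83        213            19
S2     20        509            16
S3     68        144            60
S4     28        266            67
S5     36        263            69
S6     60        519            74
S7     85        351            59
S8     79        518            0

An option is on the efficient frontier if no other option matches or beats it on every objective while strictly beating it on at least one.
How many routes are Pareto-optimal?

6

S1: not dominated.
S2: not dominated (best fuel).
S3: not dominated (best distance).
S4: not dominated.
S5: not dominated.
S6: dominated by S2 (fuel 20≤60, distance 509≤519, tolls 16≤74).
S7: dominated by S1 (fuel 83≤85, distance 213≤351, tolls 19≤59).
S8: not dominated (best tolls).
Pareto-optimal: S1, S2, S3, S4, S5, S8 → 6.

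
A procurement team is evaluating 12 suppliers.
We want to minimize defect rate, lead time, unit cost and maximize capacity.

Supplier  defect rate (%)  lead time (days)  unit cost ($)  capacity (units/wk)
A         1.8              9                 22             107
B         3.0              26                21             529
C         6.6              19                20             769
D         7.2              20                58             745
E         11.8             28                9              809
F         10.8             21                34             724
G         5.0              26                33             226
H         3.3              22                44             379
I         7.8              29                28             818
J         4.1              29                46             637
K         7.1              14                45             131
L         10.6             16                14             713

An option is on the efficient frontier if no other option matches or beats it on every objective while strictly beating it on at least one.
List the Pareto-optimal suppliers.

A, B, C, E, H, I, J, K, L

A: not dominated (best defect rate).
B: not dominated.
C: not dominated.
D: dominated by C (defect rate 6.6≤7.2, lead time 19≤20, unit cost 20≤58, capacity 769≥745).
E: not dominated (best unit cost).
F: dominated by C (defect rate 6.6≤10.8, lead time 19≤21, unit cost 20≤34, capacity 769≥724).
G: dominated by B (defect rate 3.0≤5.0, lead time 26≤26, unit cost 21≤33, capacity 529≥226).
H: not dominated.
I: not dominated (best capacity).
J: not dominated.
K: not dominated.
L: not dominated.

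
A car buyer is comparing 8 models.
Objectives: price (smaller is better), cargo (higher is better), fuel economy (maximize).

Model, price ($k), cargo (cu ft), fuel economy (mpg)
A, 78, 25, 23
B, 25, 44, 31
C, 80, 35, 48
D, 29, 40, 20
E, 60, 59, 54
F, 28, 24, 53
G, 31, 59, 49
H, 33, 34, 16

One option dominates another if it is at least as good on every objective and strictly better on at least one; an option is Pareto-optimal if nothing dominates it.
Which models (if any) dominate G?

none

A: worse on price (78 vs 31).
B: worse on cargo (44 vs 59).
C: worse on price (80 vs 31).
D: worse on cargo (40 vs 59).
E: worse on price (60 vs 31).
F: worse on cargo (24 vs 59).
H: worse on price (33 vs 31).
No option dominates G.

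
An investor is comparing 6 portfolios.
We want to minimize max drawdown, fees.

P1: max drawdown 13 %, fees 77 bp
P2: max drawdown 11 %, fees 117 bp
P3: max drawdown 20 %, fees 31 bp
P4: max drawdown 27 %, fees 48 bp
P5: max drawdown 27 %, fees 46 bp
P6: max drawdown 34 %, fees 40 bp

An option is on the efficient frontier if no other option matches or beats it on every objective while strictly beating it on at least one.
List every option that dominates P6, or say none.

P3

P3: max drawdown 20≤34, fees 31≤40 — dominates P6.
Others (P1, P2, P4, P5) are each worse than P6 on at least one objective.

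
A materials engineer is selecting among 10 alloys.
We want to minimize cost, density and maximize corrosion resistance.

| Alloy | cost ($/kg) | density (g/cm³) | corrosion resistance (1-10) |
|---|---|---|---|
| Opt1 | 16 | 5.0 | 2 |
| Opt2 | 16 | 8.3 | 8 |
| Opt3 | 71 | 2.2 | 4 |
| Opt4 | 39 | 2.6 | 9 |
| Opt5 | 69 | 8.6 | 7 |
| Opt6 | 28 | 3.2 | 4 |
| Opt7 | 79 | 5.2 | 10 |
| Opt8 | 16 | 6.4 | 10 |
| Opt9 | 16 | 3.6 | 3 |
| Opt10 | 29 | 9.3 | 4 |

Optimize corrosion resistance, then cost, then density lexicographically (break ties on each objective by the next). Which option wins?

Opt8

First maximize corrosion resistance: best is 10, kept {Opt7, Opt8}.
Then minimize cost: best is 16, kept {Opt8}.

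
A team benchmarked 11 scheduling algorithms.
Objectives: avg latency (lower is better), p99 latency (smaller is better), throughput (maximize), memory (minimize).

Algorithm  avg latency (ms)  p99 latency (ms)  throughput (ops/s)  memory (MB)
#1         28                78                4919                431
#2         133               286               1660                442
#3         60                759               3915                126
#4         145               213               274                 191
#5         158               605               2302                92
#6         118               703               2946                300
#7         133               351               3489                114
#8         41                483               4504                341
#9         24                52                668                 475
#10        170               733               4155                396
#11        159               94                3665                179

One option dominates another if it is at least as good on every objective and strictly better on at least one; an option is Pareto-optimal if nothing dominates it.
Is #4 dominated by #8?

#8 vs #4: #8 is worse on p99 latency (483 vs 213), so it does not dominate #4.

No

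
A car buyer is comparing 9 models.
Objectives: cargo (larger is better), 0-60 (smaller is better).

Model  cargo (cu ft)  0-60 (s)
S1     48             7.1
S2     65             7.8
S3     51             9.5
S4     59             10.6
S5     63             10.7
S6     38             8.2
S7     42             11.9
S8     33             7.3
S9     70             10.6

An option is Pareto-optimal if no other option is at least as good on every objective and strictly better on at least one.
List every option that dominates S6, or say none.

S1, S2

S1: cargo 48≥38, 0-60 7.1≤8.2 — dominates S6.
S2: cargo 65≥38, 0-60 7.8≤8.2 — dominates S6.
Others (S3, S4, S5, S7, S8, S9) are each worse than S6 on at least one objective.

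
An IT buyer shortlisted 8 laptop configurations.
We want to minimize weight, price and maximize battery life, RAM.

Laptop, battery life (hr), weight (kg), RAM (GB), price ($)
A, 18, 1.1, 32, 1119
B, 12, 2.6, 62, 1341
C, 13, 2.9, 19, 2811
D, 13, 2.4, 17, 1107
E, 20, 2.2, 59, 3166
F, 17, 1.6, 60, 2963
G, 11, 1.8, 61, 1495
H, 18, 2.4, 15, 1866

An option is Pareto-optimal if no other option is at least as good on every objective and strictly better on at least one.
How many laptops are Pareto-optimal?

A: not dominated (best weight).
B: not dominated (best RAM).
C: dominated by A (battery life 18≥13, weight 1.1≤2.9, RAM 32≥19, price 1119≤2811).
D: not dominated (best price).
E: not dominated (best battery life).
F: not dominated.
G: not dominated.
H: dominated by A (battery life 18≥18, weight 1.1≤2.4, RAM 32≥15, price 1119≤1866).
Pareto-optimal: A, B, D, E, F, G → 6.

6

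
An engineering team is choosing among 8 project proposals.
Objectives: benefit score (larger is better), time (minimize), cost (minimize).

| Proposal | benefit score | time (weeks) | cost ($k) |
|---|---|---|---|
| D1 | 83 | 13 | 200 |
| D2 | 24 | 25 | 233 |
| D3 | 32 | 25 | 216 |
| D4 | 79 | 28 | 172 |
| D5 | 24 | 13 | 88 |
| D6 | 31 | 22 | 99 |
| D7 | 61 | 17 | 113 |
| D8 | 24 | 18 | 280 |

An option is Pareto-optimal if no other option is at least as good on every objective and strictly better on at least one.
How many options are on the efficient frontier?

5

D1: not dominated (best benefit score).
D2: dominated by D1 (benefit score 83≥24, time 13≤25, cost 200≤233).
D3: dominated by D1 (benefit score 83≥32, time 13≤25, cost 200≤216).
D4: not dominated.
D5: not dominated (best cost).
D6: not dominated.
D7: not dominated.
D8: dominated by D1 (benefit score 83≥24, time 13≤18, cost 200≤280).
Pareto-optimal: D1, D4, D5, D6, D7 → 5.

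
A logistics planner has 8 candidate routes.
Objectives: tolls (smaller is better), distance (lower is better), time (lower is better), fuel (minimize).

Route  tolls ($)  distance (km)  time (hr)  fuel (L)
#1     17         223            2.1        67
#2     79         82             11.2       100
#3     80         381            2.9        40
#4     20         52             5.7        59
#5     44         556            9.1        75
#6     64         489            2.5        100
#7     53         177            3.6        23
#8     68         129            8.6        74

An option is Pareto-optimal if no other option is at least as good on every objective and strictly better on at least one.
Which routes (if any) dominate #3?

#1: worse on fuel (67 vs 40).
#2: worse on time (11.2 vs 2.9).
#4: worse on time (5.7 vs 2.9).
#5: worse on distance (556 vs 381).
#6: worse on distance (489 vs 381).
#7: worse on time (3.6 vs 2.9).
#8: worse on time (8.6 vs 2.9).
No option dominates #3.

none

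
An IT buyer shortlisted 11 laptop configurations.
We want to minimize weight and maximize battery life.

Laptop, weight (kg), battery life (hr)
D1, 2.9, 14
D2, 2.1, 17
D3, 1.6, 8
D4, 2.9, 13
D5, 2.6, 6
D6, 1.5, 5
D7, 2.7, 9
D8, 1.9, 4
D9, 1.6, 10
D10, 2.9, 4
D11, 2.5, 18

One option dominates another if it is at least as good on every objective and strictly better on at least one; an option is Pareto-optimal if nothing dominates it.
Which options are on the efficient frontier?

D2, D6, D9, D11

D1: dominated by D2 (weight 2.1≤2.9, battery life 17≥14).
D2: not dominated.
D3: dominated by D9 (weight 1.6≤1.6, battery life 10≥8).
D4: dominated by D1 (weight 2.9≤2.9, battery life 14≥13).
D5: dominated by D2 (weight 2.1≤2.6, battery life 17≥6).
D6: not dominated (best weight).
D7: dominated by D2 (weight 2.1≤2.7, battery life 17≥9).
D8: dominated by D3 (weight 1.6≤1.9, battery life 8≥4).
D9: not dominated.
D10: dominated by D1 (weight 2.9≤2.9, battery life 14≥4).
D11: not dominated (best battery life).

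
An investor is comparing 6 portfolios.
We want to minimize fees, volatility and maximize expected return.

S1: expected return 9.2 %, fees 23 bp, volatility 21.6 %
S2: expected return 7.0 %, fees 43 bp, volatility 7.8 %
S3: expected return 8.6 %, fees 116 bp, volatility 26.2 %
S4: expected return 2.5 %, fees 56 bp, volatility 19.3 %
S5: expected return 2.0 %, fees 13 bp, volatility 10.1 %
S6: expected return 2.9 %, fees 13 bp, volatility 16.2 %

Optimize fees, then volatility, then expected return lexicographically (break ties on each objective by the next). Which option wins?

S5

First minimize fees: best is 13, kept {S5, S6}.
Then minimize volatility: best is 10.1, kept {S5}.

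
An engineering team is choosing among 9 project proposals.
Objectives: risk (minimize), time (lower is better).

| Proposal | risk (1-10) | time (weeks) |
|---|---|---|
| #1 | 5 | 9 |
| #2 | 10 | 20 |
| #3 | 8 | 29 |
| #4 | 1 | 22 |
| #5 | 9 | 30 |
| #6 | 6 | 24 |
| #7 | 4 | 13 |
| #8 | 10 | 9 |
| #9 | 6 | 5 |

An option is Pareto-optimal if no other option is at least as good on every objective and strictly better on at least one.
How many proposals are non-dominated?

4

#1: not dominated.
#2: dominated by #1 (risk 5≤10, time 9≤20).
#3: dominated by #1 (risk 5≤8, time 9≤29).
#4: not dominated (best risk).
#5: dominated by #1 (risk 5≤9, time 9≤30).
#6: dominated by #1 (risk 5≤6, time 9≤24).
#7: not dominated.
#8: dominated by #1 (risk 5≤10, time 9≤9).
#9: not dominated (best time).
Pareto-optimal: #1, #4, #7, #9 → 4.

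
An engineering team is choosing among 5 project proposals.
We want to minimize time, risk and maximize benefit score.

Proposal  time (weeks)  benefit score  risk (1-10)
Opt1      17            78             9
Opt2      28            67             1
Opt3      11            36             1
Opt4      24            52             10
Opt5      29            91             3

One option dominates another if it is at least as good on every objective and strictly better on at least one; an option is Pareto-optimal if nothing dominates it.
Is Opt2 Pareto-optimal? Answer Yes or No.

Yes

Opt1: worse on risk (9 vs 1).
Opt3: worse on benefit score (36 vs 67).
Opt4: worse on benefit score (52 vs 67).
Opt5: worse on time (29 vs 28).
No option is at least as good as Opt2 on every objective and strictly better on one.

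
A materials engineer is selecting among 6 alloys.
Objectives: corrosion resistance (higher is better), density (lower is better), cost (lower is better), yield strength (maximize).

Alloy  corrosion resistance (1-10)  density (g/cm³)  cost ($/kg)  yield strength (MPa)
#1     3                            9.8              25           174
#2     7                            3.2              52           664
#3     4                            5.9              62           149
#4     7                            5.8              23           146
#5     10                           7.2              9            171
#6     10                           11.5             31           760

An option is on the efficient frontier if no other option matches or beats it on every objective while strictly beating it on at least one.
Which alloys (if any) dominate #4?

none

#1: worse on corrosion resistance (3 vs 7).
#2: worse on cost (52 vs 23).
#3: worse on corrosion resistance (4 vs 7).
#5: worse on density (7.2 vs 5.8).
#6: worse on density (11.5 vs 5.8).
No option dominates #4.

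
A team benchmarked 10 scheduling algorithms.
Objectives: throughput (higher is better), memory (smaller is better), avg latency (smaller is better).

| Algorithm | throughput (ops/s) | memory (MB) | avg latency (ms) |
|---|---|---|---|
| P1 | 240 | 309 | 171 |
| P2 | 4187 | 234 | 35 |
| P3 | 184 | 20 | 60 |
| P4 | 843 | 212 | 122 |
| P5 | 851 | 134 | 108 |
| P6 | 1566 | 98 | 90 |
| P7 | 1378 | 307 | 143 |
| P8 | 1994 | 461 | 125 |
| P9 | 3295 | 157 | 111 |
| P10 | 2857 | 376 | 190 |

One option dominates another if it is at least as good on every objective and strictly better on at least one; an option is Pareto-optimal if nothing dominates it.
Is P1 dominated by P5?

P5 vs P1: throughput 851≥240, memory 134≤309, avg latency 108≤171 — P5 is at least as good on every objective with at least one strict improvement.

Yes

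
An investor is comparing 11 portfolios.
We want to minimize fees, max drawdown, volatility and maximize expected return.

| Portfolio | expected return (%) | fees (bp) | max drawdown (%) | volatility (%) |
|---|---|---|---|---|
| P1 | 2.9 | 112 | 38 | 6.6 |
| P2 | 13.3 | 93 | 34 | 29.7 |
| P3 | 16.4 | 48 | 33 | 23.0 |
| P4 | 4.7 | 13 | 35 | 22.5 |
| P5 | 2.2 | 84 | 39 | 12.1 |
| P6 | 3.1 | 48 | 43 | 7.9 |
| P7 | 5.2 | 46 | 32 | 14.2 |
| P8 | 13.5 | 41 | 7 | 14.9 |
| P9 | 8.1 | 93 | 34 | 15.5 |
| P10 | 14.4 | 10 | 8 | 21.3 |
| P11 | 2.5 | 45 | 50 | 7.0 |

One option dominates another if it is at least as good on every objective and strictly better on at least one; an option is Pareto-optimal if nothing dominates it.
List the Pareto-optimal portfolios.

P1, P3, P5, P6, P7, P8, P10, P11

P1: not dominated (best volatility).
P2: dominated by P3 (expected return 16.4≥13.3, fees 48≤93, max drawdown 33≤34, volatility 23.0≤29.7).
P3: not dominated (best expected return).
P4: dominated by P10 (expected return 14.4≥4.7, fees 10≤13, max drawdown 8≤35, volatility 21.3≤22.5).
P5: not dominated.
P6: not dominated.
P7: not dominated.
P8: not dominated (best max drawdown).
P9: dominated by P8 (expected return 13.5≥8.1, fees 41≤93, max drawdown 7≤34, volatility 14.9≤15.5).
P10: not dominated (best fees).
P11: not dominated.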